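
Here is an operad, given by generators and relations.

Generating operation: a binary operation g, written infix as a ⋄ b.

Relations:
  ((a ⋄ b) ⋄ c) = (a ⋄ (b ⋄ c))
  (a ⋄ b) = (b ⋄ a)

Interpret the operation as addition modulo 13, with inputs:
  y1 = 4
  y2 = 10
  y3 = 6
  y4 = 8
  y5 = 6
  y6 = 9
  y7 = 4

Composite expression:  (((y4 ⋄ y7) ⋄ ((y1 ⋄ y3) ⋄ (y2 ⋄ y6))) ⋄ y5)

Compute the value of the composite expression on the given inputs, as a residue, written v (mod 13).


8 (mod 13)

(y4 ⋄ y7) = 12
(y1 ⋄ y3) = 10
(y2 ⋄ y6) = 6
((y1 ⋄ y3) ⋄ (y2 ⋄ y6)) = 3
((y4 ⋄ y7) ⋄ ((y1 ⋄ y3) ⋄ (y2 ⋄ y6))) = 2
(((y4 ⋄ y7) ⋄ ((y1 ⋄ y3) ⋄ (y2 ⋄ y6))) ⋄ y5) = 8


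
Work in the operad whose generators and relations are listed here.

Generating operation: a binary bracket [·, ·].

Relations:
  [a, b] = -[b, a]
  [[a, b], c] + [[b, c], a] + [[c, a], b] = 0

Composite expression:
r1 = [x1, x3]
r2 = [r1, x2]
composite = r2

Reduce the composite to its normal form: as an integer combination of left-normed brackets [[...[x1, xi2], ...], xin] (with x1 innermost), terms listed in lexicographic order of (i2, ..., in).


[[x1, x3], x2]

In the tensor algebra, words opening x1 carry the x1-anchored form.
Composite bracket: [[x1, x3], x2]
The bracket unfolds into 4 signed words via [a, b] = ab - ba (2^2 = 4).
Only words starting with x1 matter:
  x1x3x2 appears with sign +1, giving the term +[[x1, x3], x2]


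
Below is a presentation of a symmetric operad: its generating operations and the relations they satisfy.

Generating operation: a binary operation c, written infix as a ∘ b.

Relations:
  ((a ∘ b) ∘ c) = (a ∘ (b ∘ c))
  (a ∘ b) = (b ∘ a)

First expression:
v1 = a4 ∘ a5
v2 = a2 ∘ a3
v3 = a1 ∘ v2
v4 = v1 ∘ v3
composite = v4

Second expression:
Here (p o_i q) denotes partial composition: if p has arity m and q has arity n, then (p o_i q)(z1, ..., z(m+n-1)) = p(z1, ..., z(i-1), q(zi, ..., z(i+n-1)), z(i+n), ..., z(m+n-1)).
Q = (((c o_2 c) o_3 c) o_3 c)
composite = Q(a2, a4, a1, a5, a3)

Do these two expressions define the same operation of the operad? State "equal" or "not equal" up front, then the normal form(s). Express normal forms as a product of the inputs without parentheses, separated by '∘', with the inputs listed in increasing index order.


equal: each reduces to a1 ∘ a2 ∘ a3 ∘ a4 ∘ a5

Normal form of the first expression: a1 ∘ a2 ∘ a3 ∘ a4 ∘ a5
Normal form of the second expression: a1 ∘ a2 ∘ a3 ∘ a4 ∘ a5
The forms coincide; equal.


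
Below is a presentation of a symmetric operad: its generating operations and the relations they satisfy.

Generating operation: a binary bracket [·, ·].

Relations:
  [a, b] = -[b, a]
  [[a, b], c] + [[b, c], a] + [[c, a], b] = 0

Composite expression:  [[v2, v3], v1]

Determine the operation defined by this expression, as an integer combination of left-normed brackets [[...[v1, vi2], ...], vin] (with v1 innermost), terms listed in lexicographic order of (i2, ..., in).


-[[v1, v2], v3] + [[v1, v3], v2]

A multilinear Lie element is pinned by v1-initial words (v1 innermost).
Composite bracket: [[v2, v3], v1]
The bracket unfolds into 4 signed words via [a, b] = ab - ba (2^2 = 4).
Collect the words opening with v1:
  word v1v2v3 has sign -1, contributing -[[v1, v2], v3]
  word v1v3v2 has sign +1, contributing +[[v1, v3], v2]


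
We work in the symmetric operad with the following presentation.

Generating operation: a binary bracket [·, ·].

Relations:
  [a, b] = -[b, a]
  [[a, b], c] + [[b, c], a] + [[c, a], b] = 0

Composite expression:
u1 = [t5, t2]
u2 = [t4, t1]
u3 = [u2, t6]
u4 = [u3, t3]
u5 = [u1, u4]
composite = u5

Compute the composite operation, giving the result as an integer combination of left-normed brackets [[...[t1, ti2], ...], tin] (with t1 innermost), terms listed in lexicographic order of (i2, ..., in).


-[[[[[t1, t4], t6], t3], t2], t5] + [[[[[t1, t4], t6], t3], t5], t2]

Antisymmetry and Jacobi reduce to t1-anchored left-normed brackets.
Composite bracket: [[t5, t2], [[[t4, t1], t6], t3]]
The bracket unfolds into 32 signed words via [a, b] = ab - ba (2^5 = 32).
The t1-initial words carry the normal form:
  from t1t4t6t3t2t5, sign -1: term -[[[[[t1, t4], t6], t3], t2], t5]
  from t1t4t6t3t5t2, sign +1: term +[[[[[t1, t4], t6], t3], t5], t2]


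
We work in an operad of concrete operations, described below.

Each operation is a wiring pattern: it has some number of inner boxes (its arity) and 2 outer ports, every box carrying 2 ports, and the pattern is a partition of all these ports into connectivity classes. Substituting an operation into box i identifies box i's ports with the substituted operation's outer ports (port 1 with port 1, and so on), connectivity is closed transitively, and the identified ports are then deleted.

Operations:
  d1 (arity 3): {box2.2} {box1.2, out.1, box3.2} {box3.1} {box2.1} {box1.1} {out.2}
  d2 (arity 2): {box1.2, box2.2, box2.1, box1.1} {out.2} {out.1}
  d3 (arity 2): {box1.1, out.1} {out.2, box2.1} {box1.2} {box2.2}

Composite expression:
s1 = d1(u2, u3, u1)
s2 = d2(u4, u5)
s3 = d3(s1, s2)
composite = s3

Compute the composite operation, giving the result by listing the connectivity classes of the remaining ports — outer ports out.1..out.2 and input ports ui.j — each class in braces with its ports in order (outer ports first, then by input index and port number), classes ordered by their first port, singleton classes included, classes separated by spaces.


{out.1, u1.2, u2.2} {out.2} {u1.1} {u2.1} {u3.1} {u3.2} {u4.1, u4.2, u5.1, u5.2}

Two ports join when wires chain via d3-identified ports.
composing d1 on (u2, u3, u1), with out.j its own outer ports: {out.1, u1.2, u2.2} {out.2} {u1.1} {u2.1} {u3.1} {u3.2}
composing d2 on (u4, u5), with out.j its own outer ports: {out.1} {out.2} {u4.1, u4.2, u5.1, u5.2}
composing d3 on (u2, u3, u1, u4, u5), with out.j its own outer ports: {out.1, u1.2, u2.2} {out.2} {u1.1} {u2.1} {u3.1} {u3.2} {u4.1, u4.2, u5.1, u5.2}


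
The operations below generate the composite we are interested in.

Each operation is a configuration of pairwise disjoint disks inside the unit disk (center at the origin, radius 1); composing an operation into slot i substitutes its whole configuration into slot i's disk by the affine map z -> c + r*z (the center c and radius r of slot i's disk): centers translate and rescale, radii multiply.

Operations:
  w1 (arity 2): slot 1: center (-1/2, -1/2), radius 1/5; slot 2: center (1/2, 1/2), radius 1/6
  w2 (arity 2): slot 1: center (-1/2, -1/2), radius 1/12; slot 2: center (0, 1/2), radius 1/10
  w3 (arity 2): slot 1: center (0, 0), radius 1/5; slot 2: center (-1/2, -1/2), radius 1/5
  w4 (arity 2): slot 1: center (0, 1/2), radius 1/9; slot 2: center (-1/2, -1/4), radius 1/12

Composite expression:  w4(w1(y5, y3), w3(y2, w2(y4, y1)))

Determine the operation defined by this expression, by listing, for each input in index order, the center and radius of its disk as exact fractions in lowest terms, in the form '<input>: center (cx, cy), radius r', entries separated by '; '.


Affine substitution under w4: radii multiply and y-centers shift.
tracing y5 down its 2-map path: center (-1/18, 4/9), radius 1/45
tracing y3 down its 2-map path: center (1/18, 5/9), radius 1/54
tracing y2 down its 2-map path: center (-1/2, -1/4), radius 1/60
tracing y4 down its 3-map path: center (-11/20, -3/10), radius 1/720
tracing y1 down its 3-map path: center (-13/24, -17/60), radius 1/600

y1: center (-13/24, -17/60), radius 1/600; y2: center (-1/2, -1/4), radius 1/60; y3: center (1/18, 5/9), radius 1/54; y4: center (-11/20, -3/10), radius 1/720; y5: center (-1/18, 4/9), radius 1/45


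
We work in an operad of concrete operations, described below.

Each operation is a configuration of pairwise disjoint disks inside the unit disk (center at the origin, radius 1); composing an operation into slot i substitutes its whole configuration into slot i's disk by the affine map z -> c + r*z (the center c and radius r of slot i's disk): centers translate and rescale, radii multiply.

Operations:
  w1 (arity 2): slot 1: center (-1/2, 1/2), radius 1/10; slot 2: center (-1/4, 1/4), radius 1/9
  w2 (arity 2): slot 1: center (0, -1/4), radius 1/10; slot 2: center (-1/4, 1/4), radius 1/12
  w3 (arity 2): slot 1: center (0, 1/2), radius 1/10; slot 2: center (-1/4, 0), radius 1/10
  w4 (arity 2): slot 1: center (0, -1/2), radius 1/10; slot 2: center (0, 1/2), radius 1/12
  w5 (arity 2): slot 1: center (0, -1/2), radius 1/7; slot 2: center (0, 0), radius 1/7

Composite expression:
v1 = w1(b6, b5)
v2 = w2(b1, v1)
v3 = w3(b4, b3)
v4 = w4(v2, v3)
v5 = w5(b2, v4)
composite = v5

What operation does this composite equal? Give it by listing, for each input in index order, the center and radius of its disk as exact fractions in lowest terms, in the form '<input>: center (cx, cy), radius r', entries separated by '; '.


Only the slot chain above each b matters under w5; compose those maps.
b2: after 1 affine step, its disk has center (0, -1/2), radius 1/7
b1: after 3 affine steps, its disk has center (0, -3/40), radius 1/700
b6: after 4 affine steps, its disk has center (-1/240, -113/1680), radius 1/8400
b5: after 4 affine steps, its disk has center (-13/3360, -227/3360), radius 1/7560
b4: after 3 affine steps, its disk has center (0, 13/168), radius 1/840
b3: after 3 affine steps, its disk has center (-1/336, 1/14), radius 1/840

b1: center (0, -3/40), radius 1/700; b2: center (0, -1/2), radius 1/7; b3: center (-1/336, 1/14), radius 1/840; b4: center (0, 13/168), radius 1/840; b5: center (-13/3360, -227/3360), radius 1/7560; b6: center (-1/240, -113/1680), radius 1/8400


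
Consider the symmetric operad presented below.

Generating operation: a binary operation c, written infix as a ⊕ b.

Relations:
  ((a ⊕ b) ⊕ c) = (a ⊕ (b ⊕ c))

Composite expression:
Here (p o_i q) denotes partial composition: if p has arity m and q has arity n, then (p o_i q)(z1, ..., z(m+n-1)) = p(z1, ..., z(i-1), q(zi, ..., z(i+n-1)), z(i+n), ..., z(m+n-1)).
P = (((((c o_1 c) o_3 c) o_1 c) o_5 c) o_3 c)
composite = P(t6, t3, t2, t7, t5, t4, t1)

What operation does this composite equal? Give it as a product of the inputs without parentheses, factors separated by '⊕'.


Every regrouping of c is equal, so read the t-inputs in written order.
(t6 ⊕ t3) unparenthesizes to t6 ⊕ t3
(t2 ⊕ t7) unparenthesizes to t2 ⊕ t7
((t6 ⊕ t3) ⊕ (t2 ⊕ t7)) unparenthesizes to t6 ⊕ t3 ⊕ t2 ⊕ t7
(t4 ⊕ t1) unparenthesizes to t4 ⊕ t1
(t5 ⊕ (t4 ⊕ t1)) unparenthesizes to t5 ⊕ t4 ⊕ t1
(((t6 ⊕ t3) ⊕ (t2 ⊕ t7)) ⊕ (t5 ⊕ (t4 ⊕ t1))) unparenthesizes to t6 ⊕ t3 ⊕ t2 ⊕ t7 ⊕ t5 ⊕ t4 ⊕ t1

t6 ⊕ t3 ⊕ t2 ⊕ t7 ⊕ t5 ⊕ t4 ⊕ t1


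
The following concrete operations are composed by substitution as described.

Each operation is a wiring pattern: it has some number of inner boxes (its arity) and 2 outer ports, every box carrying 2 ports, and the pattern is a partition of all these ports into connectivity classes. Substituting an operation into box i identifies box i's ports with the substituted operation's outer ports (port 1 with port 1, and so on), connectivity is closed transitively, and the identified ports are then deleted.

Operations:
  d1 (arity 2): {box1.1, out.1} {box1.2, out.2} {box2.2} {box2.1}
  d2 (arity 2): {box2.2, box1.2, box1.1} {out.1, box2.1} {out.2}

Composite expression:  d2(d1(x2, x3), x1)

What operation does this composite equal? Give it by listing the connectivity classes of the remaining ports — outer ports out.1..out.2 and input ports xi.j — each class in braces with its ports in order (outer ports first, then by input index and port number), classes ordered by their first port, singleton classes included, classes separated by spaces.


{out.1, x1.1} {out.2} {x1.2, x2.1, x2.2} {x3.1} {x3.2}

After gluing at d2, chains via deleted ports link the x-ports.
through d1, on inputs (x2, x3): {out.1, x2.1} {out.2, x2.2} {x3.1} {x3.2} (out.j = stage outer ports)
through d2, on inputs (x2, x3, x1): {out.1, x1.1} {out.2} {x1.2, x2.1, x2.2} {x3.1} {x3.2} (out.j = stage outer ports)


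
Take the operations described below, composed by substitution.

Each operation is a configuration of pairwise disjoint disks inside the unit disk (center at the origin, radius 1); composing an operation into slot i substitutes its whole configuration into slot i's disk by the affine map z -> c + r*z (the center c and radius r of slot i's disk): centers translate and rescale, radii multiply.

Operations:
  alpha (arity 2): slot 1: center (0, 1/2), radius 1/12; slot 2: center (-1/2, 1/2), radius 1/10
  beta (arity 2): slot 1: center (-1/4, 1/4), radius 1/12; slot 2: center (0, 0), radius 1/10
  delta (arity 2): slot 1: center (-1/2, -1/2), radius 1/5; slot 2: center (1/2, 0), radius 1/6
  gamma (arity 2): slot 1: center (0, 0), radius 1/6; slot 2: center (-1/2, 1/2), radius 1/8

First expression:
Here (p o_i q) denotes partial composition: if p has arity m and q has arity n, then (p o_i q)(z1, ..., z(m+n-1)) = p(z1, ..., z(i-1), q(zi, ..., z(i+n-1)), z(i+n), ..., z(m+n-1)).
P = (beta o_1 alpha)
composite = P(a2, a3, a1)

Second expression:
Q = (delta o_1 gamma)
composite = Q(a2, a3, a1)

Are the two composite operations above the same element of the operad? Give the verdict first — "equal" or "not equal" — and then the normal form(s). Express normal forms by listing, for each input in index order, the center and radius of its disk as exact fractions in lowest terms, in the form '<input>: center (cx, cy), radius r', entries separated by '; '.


not equal; the first gives a1: center (0, 0), radius 1/10; a2: center (-1/4, 7/24), radius 1/144; a3: center (-7/24, 7/24), radius 1/120 and the second a1: center (1/2, 0), radius 1/6; a2: center (-1/2, -1/2), radius 1/30; a3: center (-3/5, -2/5), radius 1/40

The first expression, normalized: a1: center (0, 0), radius 1/10; a2: center (-1/4, 7/24), radius 1/144; a3: center (-7/24, 7/24), radius 1/120
The second expression, normalized: a1: center (1/2, 0), radius 1/6; a2: center (-1/2, -1/2), radius 1/30; a3: center (-3/5, -2/5), radius 1/40
Distinct normal forms: not equal.


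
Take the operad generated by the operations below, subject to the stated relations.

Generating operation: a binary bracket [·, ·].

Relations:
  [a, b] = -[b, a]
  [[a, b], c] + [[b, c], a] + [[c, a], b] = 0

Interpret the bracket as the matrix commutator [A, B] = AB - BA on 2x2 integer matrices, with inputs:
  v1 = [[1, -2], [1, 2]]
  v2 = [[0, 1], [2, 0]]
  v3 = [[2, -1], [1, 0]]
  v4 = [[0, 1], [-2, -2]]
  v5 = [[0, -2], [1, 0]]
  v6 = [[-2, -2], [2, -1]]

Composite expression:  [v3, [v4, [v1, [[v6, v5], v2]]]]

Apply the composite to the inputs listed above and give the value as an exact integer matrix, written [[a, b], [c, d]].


[v6, v5] = [[2, 2], [1, -2]]
[[v6, v5], v2] = [[3, 4], [-8, -3]]
[v1, [[v6, v5], v2]] = [[12, 8], [-2, -12]]
[v4, [v1, [[v6, v5], v2]]] = [[14, -8], [-44, -14]]
[v3, [v4, [v1, [[v6, v5], v2]]]] = [[52, 12], [116, -52]]

[[52, 12], [116, -52]]


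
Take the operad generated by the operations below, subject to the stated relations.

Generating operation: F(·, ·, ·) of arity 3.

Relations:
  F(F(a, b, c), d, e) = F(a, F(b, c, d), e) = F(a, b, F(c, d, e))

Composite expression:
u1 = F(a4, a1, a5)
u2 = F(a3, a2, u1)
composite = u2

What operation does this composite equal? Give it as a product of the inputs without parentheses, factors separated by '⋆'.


Under associativity of F, the answer is the a's in reading order.
F(a4, a1, a5) linearizes to a4 ⋆ a1 ⋆ a5
F(a3, a2, F(a4, a1, a5)) linearizes to a3 ⋆ a2 ⋆ a4 ⋆ a1 ⋆ a5

a3 ⋆ a2 ⋆ a4 ⋆ a1 ⋆ a5


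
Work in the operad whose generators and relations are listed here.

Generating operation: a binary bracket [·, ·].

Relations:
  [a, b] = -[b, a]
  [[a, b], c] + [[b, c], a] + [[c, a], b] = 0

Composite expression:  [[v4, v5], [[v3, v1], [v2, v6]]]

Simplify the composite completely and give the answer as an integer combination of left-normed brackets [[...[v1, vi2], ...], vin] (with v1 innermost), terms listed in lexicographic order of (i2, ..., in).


Antisymmetry and Jacobi reduce to v1-anchored left-normed brackets.
Composite bracket: [[v4, v5], [[v3, v1], [v2, v6]]]
Expanding via [a, b] = ab - ba: 32 signed words (2^5 = 32).
Only words starting with v1 matter:
  sign of v1v3v2v6v4v5 is +1, so it contributes +[[[[[v1, v3], v2], v6], v4], v5]
  sign of v1v3v2v6v5v4 is -1, so it contributes -[[[[[v1, v3], v2], v6], v5], v4]
  sign of v1v3v6v2v4v5 is -1, so it contributes -[[[[[v1, v3], v6], v2], v4], v5]
  sign of v1v3v6v2v5v4 is +1, so it contributes +[[[[[v1, v3], v6], v2], v5], v4]

[[[[[v1, v3], v2], v6], v4], v5] - [[[[[v1, v3], v2], v6], v5], v4] - [[[[[v1, v3], v6], v2], v4], v5] + [[[[[v1, v3], v6], v2], v5], v4]


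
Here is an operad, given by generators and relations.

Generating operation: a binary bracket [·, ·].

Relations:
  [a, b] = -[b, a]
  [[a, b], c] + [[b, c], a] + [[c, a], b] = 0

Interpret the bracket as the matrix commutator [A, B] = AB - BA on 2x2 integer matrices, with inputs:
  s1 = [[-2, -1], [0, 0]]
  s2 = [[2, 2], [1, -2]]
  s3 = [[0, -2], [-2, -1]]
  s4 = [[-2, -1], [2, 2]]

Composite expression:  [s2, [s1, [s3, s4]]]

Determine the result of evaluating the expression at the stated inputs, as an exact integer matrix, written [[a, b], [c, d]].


[[18, 48], [-60, -18]]

[s3, s4] = [[-6, -9], [6, 6]]
[s1, [s3, s4]] = [[-6, 6], [12, 6]]
[s2, [s1, [s3, s4]]] = [[18, 48], [-60, -18]]


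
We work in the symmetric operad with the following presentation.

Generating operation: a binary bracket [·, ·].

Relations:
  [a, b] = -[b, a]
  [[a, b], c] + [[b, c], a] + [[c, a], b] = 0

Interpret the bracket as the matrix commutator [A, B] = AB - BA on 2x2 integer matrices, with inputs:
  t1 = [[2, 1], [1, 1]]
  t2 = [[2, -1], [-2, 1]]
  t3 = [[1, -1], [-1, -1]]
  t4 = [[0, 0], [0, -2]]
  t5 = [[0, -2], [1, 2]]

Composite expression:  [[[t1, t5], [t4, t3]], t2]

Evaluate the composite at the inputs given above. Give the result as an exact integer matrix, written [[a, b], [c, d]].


[[12, 24], [-36, -12]]

[t1, t5] = [[3, 0], [-3, -3]]
[t4, t3] = [[0, -2], [2, 0]]
[[t1, t5], [t4, t3]] = [[-6, -12], [-12, 6]]
[[[t1, t5], [t4, t3]], t2] = [[12, 24], [-36, -12]]


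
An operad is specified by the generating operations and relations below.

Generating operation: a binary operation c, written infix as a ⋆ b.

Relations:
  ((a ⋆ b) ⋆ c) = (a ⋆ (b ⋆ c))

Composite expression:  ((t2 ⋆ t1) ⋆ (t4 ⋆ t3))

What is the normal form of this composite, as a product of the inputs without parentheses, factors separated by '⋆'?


t2 ⋆ t1 ⋆ t4 ⋆ t3

Key point: c is associative — brackets drop, the t-order remains.
(t2 ⋆ t1) linearizes to t2 ⋆ t1
(t4 ⋆ t3) linearizes to t4 ⋆ t3
((t2 ⋆ t1) ⋆ (t4 ⋆ t3)) linearizes to t2 ⋆ t1 ⋆ t4 ⋆ t3


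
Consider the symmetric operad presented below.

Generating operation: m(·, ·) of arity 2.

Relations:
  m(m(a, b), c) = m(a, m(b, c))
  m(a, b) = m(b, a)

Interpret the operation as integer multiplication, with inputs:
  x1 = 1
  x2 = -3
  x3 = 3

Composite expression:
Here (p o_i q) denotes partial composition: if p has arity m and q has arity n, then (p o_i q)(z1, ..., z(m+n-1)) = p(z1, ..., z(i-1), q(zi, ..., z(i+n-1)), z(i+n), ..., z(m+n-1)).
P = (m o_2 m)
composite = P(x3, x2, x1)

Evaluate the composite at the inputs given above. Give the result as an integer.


-9

m(x2, x1) = -3
m(x3, m(x2, x1)) = -9


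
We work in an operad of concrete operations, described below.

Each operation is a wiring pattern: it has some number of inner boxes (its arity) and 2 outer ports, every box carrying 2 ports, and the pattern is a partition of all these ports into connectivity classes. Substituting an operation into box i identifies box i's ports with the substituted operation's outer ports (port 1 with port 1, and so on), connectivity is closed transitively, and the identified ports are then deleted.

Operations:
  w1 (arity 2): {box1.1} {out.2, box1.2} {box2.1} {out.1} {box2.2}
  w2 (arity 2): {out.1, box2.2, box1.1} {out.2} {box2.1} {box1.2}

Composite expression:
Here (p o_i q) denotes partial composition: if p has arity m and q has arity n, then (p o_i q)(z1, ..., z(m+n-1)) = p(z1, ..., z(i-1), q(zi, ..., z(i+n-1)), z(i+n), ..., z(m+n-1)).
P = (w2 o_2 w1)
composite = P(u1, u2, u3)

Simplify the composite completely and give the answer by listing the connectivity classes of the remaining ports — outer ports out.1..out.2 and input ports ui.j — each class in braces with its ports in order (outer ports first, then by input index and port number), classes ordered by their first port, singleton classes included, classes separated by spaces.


{out.1, u1.1, u2.2} {out.2} {u1.2} {u2.1} {u3.1} {u3.2}


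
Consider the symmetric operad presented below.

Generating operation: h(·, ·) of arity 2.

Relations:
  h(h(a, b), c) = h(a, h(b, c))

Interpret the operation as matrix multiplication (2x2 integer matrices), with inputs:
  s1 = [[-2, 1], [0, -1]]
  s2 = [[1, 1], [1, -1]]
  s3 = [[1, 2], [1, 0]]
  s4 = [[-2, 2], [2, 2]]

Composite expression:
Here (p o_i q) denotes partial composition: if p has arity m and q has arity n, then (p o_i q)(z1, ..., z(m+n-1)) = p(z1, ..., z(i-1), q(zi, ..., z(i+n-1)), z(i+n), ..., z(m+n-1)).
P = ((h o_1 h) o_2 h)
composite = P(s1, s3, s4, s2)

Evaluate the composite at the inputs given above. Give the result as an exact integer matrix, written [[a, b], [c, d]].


[[-16, 4], [0, 4]]


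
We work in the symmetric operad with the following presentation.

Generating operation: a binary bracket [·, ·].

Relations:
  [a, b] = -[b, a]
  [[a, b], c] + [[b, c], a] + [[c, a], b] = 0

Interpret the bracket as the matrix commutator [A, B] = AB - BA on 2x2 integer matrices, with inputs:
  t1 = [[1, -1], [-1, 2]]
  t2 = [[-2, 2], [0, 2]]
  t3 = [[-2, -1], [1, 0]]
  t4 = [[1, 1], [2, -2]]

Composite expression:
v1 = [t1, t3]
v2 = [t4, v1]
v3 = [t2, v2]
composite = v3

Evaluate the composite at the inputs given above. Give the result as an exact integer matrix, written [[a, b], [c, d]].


[[-34, -24], [-68, 34]]

[t1, t3] = [[-2, -1], [3, 2]]
[t4, [t1, t3]] = [[5, 1], [-17, -5]]
[t2, [t4, [t1, t3]]] = [[-34, -24], [-68, 34]]


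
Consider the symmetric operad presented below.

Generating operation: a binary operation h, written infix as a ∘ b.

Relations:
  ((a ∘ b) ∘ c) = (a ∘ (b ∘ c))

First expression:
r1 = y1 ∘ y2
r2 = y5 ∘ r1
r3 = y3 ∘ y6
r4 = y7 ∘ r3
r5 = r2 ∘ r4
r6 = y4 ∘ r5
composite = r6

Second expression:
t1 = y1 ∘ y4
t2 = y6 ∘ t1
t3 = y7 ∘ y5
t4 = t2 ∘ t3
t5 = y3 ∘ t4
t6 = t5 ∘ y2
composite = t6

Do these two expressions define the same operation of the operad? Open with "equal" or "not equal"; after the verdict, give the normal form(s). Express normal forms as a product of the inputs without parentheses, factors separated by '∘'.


Reducing the first expression gives y4 ∘ y5 ∘ y1 ∘ y2 ∘ y7 ∘ y3 ∘ y6
Reducing the second expression gives y3 ∘ y6 ∘ y1 ∘ y4 ∘ y7 ∘ y5 ∘ y2
They disagree, so not equal.

not equal — first y4 ∘ y5 ∘ y1 ∘ y2 ∘ y7 ∘ y3 ∘ y6, second y3 ∘ y6 ∘ y1 ∘ y4 ∘ y7 ∘ y5 ∘ y2


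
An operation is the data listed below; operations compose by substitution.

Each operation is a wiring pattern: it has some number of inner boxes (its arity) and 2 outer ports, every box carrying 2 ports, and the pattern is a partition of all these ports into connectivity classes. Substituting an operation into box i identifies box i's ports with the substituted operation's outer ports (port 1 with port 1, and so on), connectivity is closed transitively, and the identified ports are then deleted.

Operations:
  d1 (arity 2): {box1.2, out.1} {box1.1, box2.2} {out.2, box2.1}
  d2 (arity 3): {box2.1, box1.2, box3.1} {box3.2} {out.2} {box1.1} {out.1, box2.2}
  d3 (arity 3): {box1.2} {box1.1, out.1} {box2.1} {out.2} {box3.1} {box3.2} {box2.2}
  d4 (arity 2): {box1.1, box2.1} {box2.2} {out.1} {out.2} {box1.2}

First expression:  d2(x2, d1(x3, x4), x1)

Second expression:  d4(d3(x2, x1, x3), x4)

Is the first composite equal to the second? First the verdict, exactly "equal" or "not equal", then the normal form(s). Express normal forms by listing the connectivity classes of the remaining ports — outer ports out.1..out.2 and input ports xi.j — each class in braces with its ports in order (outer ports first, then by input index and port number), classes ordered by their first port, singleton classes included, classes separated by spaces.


In normal form, the first expression is {out.1, x4.1} {out.2} {x1.1, x2.2, x3.2} {x1.2} {x2.1} {x3.1, x4.2}
In normal form, the second expression is {out.1} {out.2} {x1.1} {x1.2} {x2.1, x4.1} {x2.2} {x3.1} {x3.2} {x4.2}
No match — not equal.

not equal; first: {out.1, x4.1} {out.2} {x1.1, x2.2, x3.2} {x1.2} {x2.1} {x3.1, x4.2}; second: {out.1} {out.2} {x1.1} {x1.2} {x2.1, x4.1} {x2.2} {x3.1} {x3.2} {x4.2}


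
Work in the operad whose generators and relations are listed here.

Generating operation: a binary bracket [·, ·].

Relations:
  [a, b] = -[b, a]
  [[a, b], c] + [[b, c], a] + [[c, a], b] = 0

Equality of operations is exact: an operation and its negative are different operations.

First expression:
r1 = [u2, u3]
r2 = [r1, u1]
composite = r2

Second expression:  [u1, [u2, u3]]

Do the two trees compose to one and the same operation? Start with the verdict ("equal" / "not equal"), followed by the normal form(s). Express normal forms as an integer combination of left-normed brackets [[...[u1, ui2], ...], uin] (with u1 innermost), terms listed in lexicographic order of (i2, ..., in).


not equal — first -[[u1, u2], u3] + [[u1, u3], u2], second [[u1, u2], u3] - [[u1, u3], u2]

Normal form of the first expression: -[[u1, u2], u3] + [[u1, u3], u2]
Normal form of the second expression: [[u1, u2], u3] - [[u1, u3], u2]
Different reductions; not equal.


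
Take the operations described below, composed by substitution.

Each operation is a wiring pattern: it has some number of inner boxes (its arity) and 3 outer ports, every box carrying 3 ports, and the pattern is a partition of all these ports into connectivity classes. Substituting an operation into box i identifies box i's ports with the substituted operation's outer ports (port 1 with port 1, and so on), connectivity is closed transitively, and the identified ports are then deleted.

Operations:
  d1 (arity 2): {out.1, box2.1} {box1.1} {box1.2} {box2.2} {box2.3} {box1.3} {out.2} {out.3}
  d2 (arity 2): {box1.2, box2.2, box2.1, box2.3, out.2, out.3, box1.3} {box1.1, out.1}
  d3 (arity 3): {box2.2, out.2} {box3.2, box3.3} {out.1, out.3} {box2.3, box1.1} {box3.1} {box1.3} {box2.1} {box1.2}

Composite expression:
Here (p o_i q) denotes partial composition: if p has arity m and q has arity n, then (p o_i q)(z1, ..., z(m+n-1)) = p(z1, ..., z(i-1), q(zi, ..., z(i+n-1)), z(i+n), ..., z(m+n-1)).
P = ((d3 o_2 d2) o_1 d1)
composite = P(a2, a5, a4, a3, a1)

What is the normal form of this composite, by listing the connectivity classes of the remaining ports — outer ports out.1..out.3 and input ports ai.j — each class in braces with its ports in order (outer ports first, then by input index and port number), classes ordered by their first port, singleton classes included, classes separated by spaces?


{out.1, out.3} {out.2, a3.1, a3.2, a3.3, a4.2, a4.3, a5.1} {a1.1} {a1.2, a1.3} {a2.1} {a2.2} {a2.3} {a4.1} {a5.2} {a5.3}

Treat the ports identified at d3 as solder joints: merge, then drop.
stage d1: inputs (a2, a5), connectivity {out.1, a5.1} {out.2} {out.3} {a2.1} {a2.2} {a2.3} {a5.2} {a5.3}, out.j its boundary
stage d2: inputs (a4, a3), connectivity {out.1, a4.1} {out.2, out.3, a3.1, a3.2, a3.3, a4.2, a4.3}, out.j its boundary
stage d3: inputs (a2, a5, a4, a3, a1), connectivity {out.1, out.3} {out.2, a3.1, a3.2, a3.3, a4.2, a4.3, a5.1} {a1.1} {a1.2, a1.3} {a2.1} {a2.2} {a2.3} {a4.1} {a5.2} {a5.3}, out.j its boundary


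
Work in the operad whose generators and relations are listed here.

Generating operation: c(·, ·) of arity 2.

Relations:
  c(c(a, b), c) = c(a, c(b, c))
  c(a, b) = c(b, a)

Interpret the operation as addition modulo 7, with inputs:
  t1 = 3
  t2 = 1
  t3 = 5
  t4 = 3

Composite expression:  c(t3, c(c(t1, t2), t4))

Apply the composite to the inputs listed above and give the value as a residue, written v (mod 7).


5 (mod 7)

c(t1, t2) = 4
c(c(t1, t2), t4) = 0
c(t3, c(c(t1, t2), t4)) = 5


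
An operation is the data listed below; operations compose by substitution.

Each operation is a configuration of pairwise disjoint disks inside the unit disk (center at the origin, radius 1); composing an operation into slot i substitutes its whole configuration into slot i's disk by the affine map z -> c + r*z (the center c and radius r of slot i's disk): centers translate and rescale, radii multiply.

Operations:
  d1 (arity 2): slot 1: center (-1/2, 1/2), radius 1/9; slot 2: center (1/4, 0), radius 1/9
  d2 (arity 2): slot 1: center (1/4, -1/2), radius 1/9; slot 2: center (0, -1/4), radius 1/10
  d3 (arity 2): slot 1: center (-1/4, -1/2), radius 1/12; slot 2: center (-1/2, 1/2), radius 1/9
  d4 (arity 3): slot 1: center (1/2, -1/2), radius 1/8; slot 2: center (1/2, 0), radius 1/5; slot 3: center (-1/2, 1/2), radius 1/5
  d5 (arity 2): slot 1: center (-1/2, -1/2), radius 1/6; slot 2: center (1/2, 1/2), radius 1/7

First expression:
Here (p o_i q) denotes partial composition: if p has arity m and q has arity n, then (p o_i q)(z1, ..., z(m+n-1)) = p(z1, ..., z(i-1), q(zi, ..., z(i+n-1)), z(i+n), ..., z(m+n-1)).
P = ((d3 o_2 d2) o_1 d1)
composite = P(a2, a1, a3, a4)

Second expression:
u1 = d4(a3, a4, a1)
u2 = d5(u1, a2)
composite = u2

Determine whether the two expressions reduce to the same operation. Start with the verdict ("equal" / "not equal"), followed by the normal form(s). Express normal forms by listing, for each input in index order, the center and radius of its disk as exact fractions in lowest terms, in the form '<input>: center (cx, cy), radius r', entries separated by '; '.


not equal: they reduce to a1: center (-11/48, -1/2), radius 1/108; a2: center (-7/24, -11/24), radius 1/108; a3: center (-17/36, 4/9), radius 1/81; a4: center (-1/2, 17/36), radius 1/90 and a1: center (-7/12, -5/12), radius 1/30; a2: center (1/2, 1/2), radius 1/7; a3: center (-5/12, -7/12), radius 1/48; a4: center (-5/12, -1/2), radius 1/30

Normal form of the first expression: a1: center (-11/48, -1/2), radius 1/108; a2: center (-7/24, -11/24), radius 1/108; a3: center (-17/36, 4/9), radius 1/81; a4: center (-1/2, 17/36), radius 1/90
Normal form of the second expression: a1: center (-7/12, -5/12), radius 1/30; a2: center (1/2, 1/2), radius 1/7; a3: center (-5/12, -7/12), radius 1/48; a4: center (-5/12, -1/2), radius 1/30
No match — not equal.


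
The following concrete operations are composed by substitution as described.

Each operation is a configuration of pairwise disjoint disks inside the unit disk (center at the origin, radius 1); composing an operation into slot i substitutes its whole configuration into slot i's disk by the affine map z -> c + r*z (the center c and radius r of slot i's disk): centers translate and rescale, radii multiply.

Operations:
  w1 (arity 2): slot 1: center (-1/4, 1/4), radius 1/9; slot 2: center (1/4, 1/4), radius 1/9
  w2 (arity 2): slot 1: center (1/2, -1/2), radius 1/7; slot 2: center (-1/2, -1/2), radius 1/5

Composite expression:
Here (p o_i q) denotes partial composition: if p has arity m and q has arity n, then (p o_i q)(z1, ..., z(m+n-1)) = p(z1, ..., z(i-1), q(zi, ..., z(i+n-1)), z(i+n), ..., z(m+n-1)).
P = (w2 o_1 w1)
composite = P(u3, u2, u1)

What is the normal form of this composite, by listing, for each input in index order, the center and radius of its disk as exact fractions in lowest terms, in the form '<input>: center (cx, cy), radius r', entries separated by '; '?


u1: center (-1/2, -1/2), radius 1/5; u2: center (15/28, -13/28), radius 1/63; u3: center (13/28, -13/28), radius 1/63

Follow each u-input down from w2: c' goes to c + r*c', radius to r*r'.
input u3: composing its 2 substitution steps yields center (13/28, -13/28), radius 1/63
input u2: composing its 2 substitution steps yields center (15/28, -13/28), radius 1/63
input u1: composing its 1 substitution step yields center (-1/2, -1/2), radius 1/5


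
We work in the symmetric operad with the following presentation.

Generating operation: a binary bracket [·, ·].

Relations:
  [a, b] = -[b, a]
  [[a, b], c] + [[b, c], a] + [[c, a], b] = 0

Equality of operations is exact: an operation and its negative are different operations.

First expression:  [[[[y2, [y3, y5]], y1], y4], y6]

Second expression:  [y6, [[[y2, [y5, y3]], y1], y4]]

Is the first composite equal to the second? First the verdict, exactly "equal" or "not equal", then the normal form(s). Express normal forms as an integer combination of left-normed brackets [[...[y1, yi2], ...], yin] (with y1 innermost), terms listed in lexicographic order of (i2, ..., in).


In normal form, the first expression is -[[[[[y1, y2], y3], y5], y4], y6] + [[[[[y1, y2], y5], y3], y4], y6] + [[[[[y1, y3], y5], y2], y4], y6] - [[[[[y1, y5], y3], y2], y4], y6]
In normal form, the second expression is -[[[[[y1, y2], y3], y5], y4], y6] + [[[[[y1, y2], y5], y3], y4], y6] + [[[[[y1, y3], y5], y2], y4], y6] - [[[[[y1, y5], y3], y2], y4], y6]
Identical normal forms: equal.

equal: each reduces to -[[[[[y1, y2], y3], y5], y4], y6] + [[[[[y1, y2], y5], y3], y4], y6] + [[[[[y1, y3], y5], y2], y4], y6] - [[[[[y1, y5], y3], y2], y4], y6]


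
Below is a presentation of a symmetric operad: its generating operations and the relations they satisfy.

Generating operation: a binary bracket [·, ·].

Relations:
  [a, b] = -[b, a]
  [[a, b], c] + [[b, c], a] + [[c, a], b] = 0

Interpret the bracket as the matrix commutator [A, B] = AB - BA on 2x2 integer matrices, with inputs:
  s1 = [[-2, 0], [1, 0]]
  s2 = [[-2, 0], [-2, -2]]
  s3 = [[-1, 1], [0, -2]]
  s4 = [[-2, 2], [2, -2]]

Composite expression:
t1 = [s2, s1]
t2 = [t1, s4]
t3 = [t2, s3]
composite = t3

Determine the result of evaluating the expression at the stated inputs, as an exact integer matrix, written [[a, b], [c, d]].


[s2, s1] = [[0, 0], [4, 0]]
[[s2, s1], s4] = [[-8, 0], [0, 8]]
[[[s2, s1], s4], s3] = [[0, -16], [0, 0]]

[[0, -16], [0, 0]]


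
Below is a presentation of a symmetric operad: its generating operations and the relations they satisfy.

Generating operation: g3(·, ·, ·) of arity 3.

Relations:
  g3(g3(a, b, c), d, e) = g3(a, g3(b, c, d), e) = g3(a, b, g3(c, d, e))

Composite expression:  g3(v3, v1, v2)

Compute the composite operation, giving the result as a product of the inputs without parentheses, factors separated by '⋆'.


v3 ⋆ v1 ⋆ v2


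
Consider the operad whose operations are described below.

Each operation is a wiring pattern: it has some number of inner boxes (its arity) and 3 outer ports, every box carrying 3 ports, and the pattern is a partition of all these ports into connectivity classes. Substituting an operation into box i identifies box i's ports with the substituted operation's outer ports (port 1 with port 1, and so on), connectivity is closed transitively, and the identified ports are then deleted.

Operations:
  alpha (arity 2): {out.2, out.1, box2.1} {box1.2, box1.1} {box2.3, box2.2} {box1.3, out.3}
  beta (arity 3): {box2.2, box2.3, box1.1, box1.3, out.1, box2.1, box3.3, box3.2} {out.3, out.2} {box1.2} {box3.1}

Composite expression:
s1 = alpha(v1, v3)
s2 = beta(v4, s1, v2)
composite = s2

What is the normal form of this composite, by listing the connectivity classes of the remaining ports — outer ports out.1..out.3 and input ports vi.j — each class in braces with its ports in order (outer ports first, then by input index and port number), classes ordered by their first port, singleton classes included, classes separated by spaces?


{out.1, v1.3, v2.2, v2.3, v3.1, v4.1, v4.3} {out.2, out.3} {v1.1, v1.2} {v2.1} {v3.2, v3.3} {v4.2}

Treat the ports identified at beta as solder joints: merge, then drop.
after alpha, the pattern on (v1, v3) reads {out.1, out.2, v3.1} {out.3, v1.3} {v1.1, v1.2} {v3.2, v3.3} (out.j = its outer ports)
after beta, the pattern on (v4, v1, v3, v2) reads {out.1, v1.3, v2.2, v2.3, v3.1, v4.1, v4.3} {out.2, out.3} {v1.1, v1.2} {v2.1} {v3.2, v3.3} {v4.2} (out.j = its outer ports)


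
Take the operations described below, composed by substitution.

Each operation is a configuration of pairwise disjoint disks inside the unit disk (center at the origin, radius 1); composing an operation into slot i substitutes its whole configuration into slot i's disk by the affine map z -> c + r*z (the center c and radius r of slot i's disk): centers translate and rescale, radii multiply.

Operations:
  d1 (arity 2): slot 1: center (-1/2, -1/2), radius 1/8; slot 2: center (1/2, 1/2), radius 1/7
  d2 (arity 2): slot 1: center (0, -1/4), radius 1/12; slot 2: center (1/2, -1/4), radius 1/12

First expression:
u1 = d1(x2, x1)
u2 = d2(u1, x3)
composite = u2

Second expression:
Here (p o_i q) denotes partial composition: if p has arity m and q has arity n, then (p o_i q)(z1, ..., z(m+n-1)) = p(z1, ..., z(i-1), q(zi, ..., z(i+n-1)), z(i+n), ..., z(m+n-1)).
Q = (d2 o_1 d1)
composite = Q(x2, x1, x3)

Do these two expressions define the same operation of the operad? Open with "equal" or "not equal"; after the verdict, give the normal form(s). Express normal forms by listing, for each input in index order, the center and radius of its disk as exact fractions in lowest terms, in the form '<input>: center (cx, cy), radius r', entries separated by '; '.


equal — both sides give x1: center (1/24, -5/24), radius 1/84; x2: center (-1/24, -7/24), radius 1/96; x3: center (1/2, -1/4), radius 1/12

The first expression reduces to x1: center (1/24, -5/24), radius 1/84; x2: center (-1/24, -7/24), radius 1/96; x3: center (1/2, -1/4), radius 1/12
The second expression reduces to x1: center (1/24, -5/24), radius 1/84; x2: center (-1/24, -7/24), radius 1/96; x3: center (1/2, -1/4), radius 1/12
One common form — equal.


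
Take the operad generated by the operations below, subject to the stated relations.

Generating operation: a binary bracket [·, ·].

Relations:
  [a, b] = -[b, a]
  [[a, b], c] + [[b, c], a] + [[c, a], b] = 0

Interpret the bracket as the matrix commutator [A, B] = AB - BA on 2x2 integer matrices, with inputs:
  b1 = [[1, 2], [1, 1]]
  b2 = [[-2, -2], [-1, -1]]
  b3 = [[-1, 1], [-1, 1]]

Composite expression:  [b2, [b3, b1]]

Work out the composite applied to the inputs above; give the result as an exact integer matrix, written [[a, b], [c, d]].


[[-8, 16], [-4, 8]]


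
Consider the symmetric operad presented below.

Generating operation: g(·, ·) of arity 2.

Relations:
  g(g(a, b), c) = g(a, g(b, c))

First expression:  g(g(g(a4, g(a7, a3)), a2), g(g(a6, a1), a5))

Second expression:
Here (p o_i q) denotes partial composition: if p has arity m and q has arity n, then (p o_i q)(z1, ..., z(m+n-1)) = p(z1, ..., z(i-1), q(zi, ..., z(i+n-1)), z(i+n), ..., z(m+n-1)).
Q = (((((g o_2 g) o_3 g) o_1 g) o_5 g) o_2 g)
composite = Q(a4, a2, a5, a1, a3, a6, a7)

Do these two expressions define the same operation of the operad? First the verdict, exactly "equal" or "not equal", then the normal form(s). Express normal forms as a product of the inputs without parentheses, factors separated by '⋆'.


not equal — first a4 ⋆ a7 ⋆ a3 ⋆ a2 ⋆ a6 ⋆ a1 ⋆ a5, second a4 ⋆ a2 ⋆ a5 ⋆ a1 ⋆ a3 ⋆ a6 ⋆ a7

Reducing the first expression gives a4 ⋆ a7 ⋆ a3 ⋆ a2 ⋆ a6 ⋆ a1 ⋆ a5
Reducing the second expression gives a4 ⋆ a2 ⋆ a5 ⋆ a1 ⋆ a3 ⋆ a6 ⋆ a7
No match — not equal.


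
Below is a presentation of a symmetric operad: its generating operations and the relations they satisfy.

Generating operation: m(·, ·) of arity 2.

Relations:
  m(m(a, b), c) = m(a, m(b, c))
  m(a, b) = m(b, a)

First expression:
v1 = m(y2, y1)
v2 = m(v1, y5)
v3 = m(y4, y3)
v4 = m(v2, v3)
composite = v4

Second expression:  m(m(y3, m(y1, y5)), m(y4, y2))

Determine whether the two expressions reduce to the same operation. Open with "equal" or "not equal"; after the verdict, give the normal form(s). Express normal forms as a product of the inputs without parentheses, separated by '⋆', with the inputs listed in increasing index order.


equal; the common form is y1 ⋆ y2 ⋆ y3 ⋆ y4 ⋆ y5

In normal form, the first expression is y1 ⋆ y2 ⋆ y3 ⋆ y4 ⋆ y5
In normal form, the second expression is y1 ⋆ y2 ⋆ y3 ⋆ y4 ⋆ y5
The normal forms match — equal.
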